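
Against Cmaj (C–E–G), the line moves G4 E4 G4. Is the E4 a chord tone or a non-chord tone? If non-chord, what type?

C major triad contains C, E, G; E is the third, so it is a chord tone.

Chord tone (the third of C major triad).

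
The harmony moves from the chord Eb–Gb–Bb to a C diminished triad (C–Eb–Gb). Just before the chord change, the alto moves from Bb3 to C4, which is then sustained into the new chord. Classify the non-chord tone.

The harmony at that moment is Eb minor triad (Eb, Gb, Bb); C4 is not a chord tone.
It is approached by step up from Bb3 and then sustained as the same pitch into the next harmony.
Arriving early and becoming a chord tone when the harmony changes — an anticipation.

C4 is an anticipation.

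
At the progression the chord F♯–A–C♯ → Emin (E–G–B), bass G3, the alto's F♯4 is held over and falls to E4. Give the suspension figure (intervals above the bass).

At the second chord the bass is G3. The suspended F♯4 lies a seventh above the bass; after resolving down by step to E4, the interval above the bass becomes a sixth.
Suspension figures are named by those two intervals: 7–6.

7–6 suspension.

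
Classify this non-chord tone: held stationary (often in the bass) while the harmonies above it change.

Pedal tone.

Approach: none. Departure: none — a single pitch is sustained while the chords change around it, passing through harmonies that do not contain it.
No melodic motion at all; the dissonance is created entirely by the moving harmonies against the stationary note — a pedal tone (pedal point).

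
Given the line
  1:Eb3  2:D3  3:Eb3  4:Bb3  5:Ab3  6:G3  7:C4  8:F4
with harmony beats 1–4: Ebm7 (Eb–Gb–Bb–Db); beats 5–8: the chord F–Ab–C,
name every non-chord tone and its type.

D3 (beat 2) — neighbor tone; G3 (beat 6) — escape tone.

The harmony at that moment is Eb minor seventh chord (Eb, Gb, Bb, Db); D3 is not a chord tone.
It is approached by step down from Eb3 and left by step up to Eb3.
Step away and step back to the same note — a neighbor tone (lower neighbor).
The harmony at that moment is F minor triad (F, Ab, C); G3 is not a chord tone.
It is approached by step down from Ab3 and left by leap up to C4.
Step in, leap out — an escape tone.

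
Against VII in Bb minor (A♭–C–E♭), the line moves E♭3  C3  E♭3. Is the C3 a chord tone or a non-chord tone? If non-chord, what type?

Ab major triad contains A♭, C, E♭; C is the third, so it is a chord tone.

Chord tone (the third of Ab major triad).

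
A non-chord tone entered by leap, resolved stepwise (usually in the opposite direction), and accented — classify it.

Appoggiatura.

Approach: by leap. Departure: by step. Metric position: strong.
Leap in, step out, in a metrically strong position — an appoggiatura. (It is the mirror image of the escape tone, which steps in and leaps out from a weak position.)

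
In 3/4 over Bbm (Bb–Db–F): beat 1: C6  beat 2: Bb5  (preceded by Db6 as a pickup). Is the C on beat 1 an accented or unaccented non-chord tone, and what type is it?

The harmony at that moment is Bb minor triad (Bb, Db, F); C6 is not a chord tone.
It is approached by step down from Db6 and left by step down to Bb5.
Step in, step out in the same direction — a passing tone.
It falls on the downbeat, so it is accented.

Accented passing tone.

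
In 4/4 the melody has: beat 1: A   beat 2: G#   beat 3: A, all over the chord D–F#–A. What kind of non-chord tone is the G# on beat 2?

Lower neighbor tone.

The harmony at that moment is D major triad (D, F#, A); G# is not a chord tone.
It is approached by step down from A and left by step up to A.
Step away and step back to the same note — a neighbor tone (lower neighbor).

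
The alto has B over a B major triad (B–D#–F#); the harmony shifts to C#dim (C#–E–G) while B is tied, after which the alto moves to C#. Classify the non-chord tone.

The harmony at that moment is C# diminished triad (C#, E, G); B is not a chord tone.
It is held over (the same pitch as the preceding B) and left by step up to C#.
Held over from the previous chord and resolving up by step — a retardation.

B is a retardation.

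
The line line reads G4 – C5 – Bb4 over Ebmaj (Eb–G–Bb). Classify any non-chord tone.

The harmony at that moment is Eb major triad (Eb, G, Bb); C5 is not a chord tone.
It is approached by leap up from G4 and left by step down to Bb4.
Leap in, step out — an appoggiatura.

C5 is an appoggiatura.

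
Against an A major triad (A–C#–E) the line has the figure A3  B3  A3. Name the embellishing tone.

B3 is a neighbor tone.

The harmony at that moment is A major triad (A, C#, E); B3 is not a chord tone.
It is approached by step up from A3 and left by step down to A3.
Step away and step back to the same note — a neighbor tone (upper neighbor).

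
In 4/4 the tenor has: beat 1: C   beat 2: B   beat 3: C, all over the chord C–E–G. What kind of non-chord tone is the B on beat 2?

The harmony at that moment is C major triad (C, E, G); B is not a chord tone.
It is approached by step down from C and left by step up to C.
Step away and step back to the same note — a neighbor tone (lower neighbor).

Lower neighbor tone.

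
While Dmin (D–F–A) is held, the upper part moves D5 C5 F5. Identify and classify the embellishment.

The harmony at that moment is D minor triad (D, F, A); C5 is not a chord tone.
It is approached by step down from D5 and left by leap up to F5.
Step in, leap out — an escape tone.

C5 is an escape tone.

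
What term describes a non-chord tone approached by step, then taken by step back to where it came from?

Neighbor tone.

Approach: by step. Departure: by step in the opposite direction, back to the starting pitch.
Stepwise on both sides but reversing to return to the same chord tone — a neighbor tone. (Had it continued onward in the same direction it would be a passing tone instead.)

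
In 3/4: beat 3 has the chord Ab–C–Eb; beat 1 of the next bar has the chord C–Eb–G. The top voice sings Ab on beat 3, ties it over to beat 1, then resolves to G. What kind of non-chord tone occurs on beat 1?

Suspension.

The harmony at that moment is C minor triad (C, Eb, G); Ab is not a chord tone.
It is held over (the same pitch as the preceding Ab) and left by step down to G.
Held over from the previous chord and resolving down by step — a suspension.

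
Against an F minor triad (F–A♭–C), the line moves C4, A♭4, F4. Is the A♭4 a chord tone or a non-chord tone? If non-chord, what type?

F minor triad contains F, A♭, C; A♭ is the third, so it is a chord tone.

Chord tone (the third of F minor triad).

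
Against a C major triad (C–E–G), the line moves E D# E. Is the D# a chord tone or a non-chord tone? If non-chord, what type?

Non-chord tone — a neighbor tone.

The harmony at that moment is C major triad (C, E, G); D# is not a chord tone.
It is approached by step down from E and left by step up to E.
Step away and step back to the same note — a neighbor tone (lower neighbor).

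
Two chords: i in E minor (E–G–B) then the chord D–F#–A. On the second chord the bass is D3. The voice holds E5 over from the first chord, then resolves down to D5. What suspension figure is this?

At the second chord the bass is D3. The suspended E5 lies a ninth above the bass; after resolving down by step to D5, the interval above the bass becomes an octave.
Suspension figures are named by those two intervals: 9–8.

9–8 suspension.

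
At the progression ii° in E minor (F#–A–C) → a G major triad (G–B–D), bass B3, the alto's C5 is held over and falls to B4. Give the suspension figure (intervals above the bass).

9–8 suspension.

At the second chord the bass is B3. The suspended C5 lies a ninth above the bass; after resolving down by step to B4, the interval above the bass becomes an octave.
Suspension figures are named by those two intervals: 9–8.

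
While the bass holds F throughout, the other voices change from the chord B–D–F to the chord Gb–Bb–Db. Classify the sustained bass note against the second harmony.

The harmony at that moment is Gb major triad (Gb, Bb, Db); F is not a chord tone.
It is held over (the same pitch as the preceding F) and then sustained as the same pitch into the next harmony.
Sustained through a change of harmony — a pedal tone.

Pedal tone (pedal point).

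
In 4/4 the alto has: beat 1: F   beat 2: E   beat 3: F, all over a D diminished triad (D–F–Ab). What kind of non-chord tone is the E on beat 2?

The harmony at that moment is D diminished triad (D, F, Ab); E is not a chord tone.
It is approached by step down from F and left by step up to F.
Step away and step back to the same note — a neighbor tone (lower neighbor).

Lower neighbor tone.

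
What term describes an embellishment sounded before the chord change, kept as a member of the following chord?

Anticipation.

Approach: ahead of the chord change (typically by step), so it is dissonant against the current harmony. Departure: none — the same pitch is restated or held and is a chord tone of the new harmony.
Dissonant first, consonant once the harmony catches up: the note simply arrives early — an anticipation. (The reverse timing, consonant first and dissonant after the change, would be a suspension or retardation.)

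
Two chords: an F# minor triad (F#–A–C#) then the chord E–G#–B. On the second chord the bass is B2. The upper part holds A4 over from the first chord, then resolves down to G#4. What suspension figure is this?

At the second chord the bass is B2. The suspended A4 lies a seventh above the bass; after resolving down by step to G#4, the interval above the bass becomes a sixth.
Suspension figures are named by those two intervals: 7–6.

7–6 suspension.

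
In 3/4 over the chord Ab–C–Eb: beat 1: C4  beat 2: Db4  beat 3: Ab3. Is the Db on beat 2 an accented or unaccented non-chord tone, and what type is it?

Unaccented escape tone.

The harmony at that moment is Ab major triad (Ab, C, Eb); Db4 is not a chord tone.
It is approached by step up from C4 and left by leap down to Ab3.
Step in, leap out — an escape tone.
It falls on a weak beat, so it is unaccented.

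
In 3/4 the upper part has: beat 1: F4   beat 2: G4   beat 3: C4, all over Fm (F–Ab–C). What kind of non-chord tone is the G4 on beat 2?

Escape tone.

The harmony at that moment is F minor triad (F, Ab, C); G4 is not a chord tone.
It is approached by step up from F4 and left by leap down to C4.
Step in, leap out, on a weak beat — an escape tone.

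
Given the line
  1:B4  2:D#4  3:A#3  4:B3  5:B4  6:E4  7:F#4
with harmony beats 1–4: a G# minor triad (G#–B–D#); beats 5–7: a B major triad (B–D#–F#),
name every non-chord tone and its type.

The harmony at that moment is G# minor triad (G#, B, D#); A#3 is not a chord tone.
It is approached by leap down from D#4 and left by step up to B3.
Leap in, step out — an appoggiatura.
The harmony at that moment is B major triad (B, D#, F#); E4 is not a chord tone.
It is approached by leap down from B4 and left by step up to F#4.
Leap in, step out — an appoggiatura.

A#3 (beat 3) — appoggiatura; E4 (beat 6) — appoggiatura.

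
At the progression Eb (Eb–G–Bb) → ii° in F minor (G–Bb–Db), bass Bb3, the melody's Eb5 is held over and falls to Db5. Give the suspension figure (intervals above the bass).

4–3 suspension.

At the second chord the bass is Bb3. The suspended Eb5 lies a fourth above the bass; after resolving down by step to Db5, the interval above the bass becomes a third.
Suspension figures are named by those two intervals: 4–3.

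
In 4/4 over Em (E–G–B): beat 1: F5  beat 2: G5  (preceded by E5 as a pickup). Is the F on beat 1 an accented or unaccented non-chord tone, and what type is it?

Accented passing tone.

The harmony at that moment is E minor triad (E, G, B); F5 is not a chord tone.
It is approached by step up from E5 and left by step up to G5.
Step in, step out in the same direction — a passing tone.
It falls on the downbeat, so it is accented.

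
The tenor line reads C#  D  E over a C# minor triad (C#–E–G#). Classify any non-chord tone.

The harmony at that moment is C# minor triad (C#, E, G#); D is not a chord tone.
It is approached by step up from C# and left by step up to E.
Step in, step out in the same direction — a passing tone.

D is a passing tone.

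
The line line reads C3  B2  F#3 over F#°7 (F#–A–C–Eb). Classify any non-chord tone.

B2 is an escape tone.

The harmony at that moment is F# diminished seventh chord (F#, A, C, Eb); B2 is not a chord tone.
It is approached by step down from C3 and left by leap up to F#3.
Step in, leap out — an escape tone.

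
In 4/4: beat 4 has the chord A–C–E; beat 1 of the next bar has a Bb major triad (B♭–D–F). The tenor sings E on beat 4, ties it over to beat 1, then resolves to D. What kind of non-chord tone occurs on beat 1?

Suspension.

The harmony at that moment is B♭ major triad (B♭, D, F); E is not a chord tone.
It is held over (the same pitch as the preceding E) and left by step down to D.
Held over from the previous chord and resolving down by step — a suspension.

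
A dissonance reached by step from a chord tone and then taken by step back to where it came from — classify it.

Approach: by step. Departure: by step in the opposite direction, back to the starting pitch.
Stepwise on both sides but reversing to return to the same chord tone — a neighbor tone. (Had it continued onward in the same direction it would be a passing tone instead.)

Neighbor tone.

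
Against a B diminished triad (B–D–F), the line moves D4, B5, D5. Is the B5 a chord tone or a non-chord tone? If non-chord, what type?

Chord tone (the root of B diminished triad).

B diminished triad contains B, D, F; B is the root, so it is a chord tone.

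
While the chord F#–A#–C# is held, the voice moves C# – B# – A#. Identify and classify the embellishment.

The harmony at that moment is F# major triad (F#, A#, C#); B# is not a chord tone.
It is approached by step down from C# and left by step down to A#.
Step in, step out in the same direction — a passing tone.

B# is a passing tone.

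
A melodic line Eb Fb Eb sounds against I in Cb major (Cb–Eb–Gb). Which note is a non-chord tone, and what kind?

The harmony at that moment is Cb major triad (Cb, Eb, Gb); Fb is not a chord tone.
It is approached by step up from Eb and left by step down to Eb.
Step away and step back to the same note — a neighbor tone (upper neighbor).

Fb is a neighbor tone.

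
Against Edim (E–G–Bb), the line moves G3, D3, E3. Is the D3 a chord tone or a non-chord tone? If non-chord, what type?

The harmony at that moment is E diminished triad (E, G, Bb); D3 is not a chord tone.
It is approached by leap down from G3 and left by step up to E3.
Leap in, step out — an appoggiatura.

Non-chord tone — an appoggiatura.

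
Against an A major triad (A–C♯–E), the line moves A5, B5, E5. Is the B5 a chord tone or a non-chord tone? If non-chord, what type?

The harmony at that moment is A major triad (A, C♯, E); B5 is not a chord tone.
It is approached by step up from A5 and left by leap down to E5.
Step in, leap out — an escape tone.

Non-chord tone — an escape tone.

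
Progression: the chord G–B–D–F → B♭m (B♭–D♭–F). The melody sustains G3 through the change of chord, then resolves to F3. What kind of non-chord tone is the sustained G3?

The harmony at that moment is B♭ minor triad (B♭, D♭, F); G3 is not a chord tone.
It is held over (the same pitch as the preceding G3) and left by step down to F3.
Held over from the previous chord and resolving down by step — a suspension.

G3 is a suspension.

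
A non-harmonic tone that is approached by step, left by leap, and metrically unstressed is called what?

Approach: by step. Departure: by leap. Metric position: weak.
Step in, leap out, from a weak position — an escape tone (échappée). (It is the mirror image of the appoggiatura, which leaps in and steps out on a strong beat.)

Escape tone.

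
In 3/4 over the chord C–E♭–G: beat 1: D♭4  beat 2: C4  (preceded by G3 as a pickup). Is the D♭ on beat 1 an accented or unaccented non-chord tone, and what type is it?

Accented appoggiatura.

The harmony at that moment is C minor triad (C, E♭, G); D♭4 is not a chord tone.
It is approached by leap up from G3 and left by step down to C4.
Leap in, step out — an appoggiatura.
It falls on the downbeat, so it is accented.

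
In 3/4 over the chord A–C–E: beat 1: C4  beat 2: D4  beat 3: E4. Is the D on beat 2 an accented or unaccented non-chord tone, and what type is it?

Unaccented passing tone.

The harmony at that moment is A minor triad (A, C, E); D4 is not a chord tone.
It is approached by step up from C4 and left by step up to E4.
Step in, step out in the same direction — a passing tone.
It falls on a weak beat, so it is unaccented.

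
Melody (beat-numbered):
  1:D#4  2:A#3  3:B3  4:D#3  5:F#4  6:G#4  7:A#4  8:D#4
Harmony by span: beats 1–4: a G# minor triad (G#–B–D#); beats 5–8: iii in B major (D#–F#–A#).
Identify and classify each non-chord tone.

A#3 (beat 2) — appoggiatura; G#4 (beat 6) — passing tone.

The harmony at that moment is G# minor triad (G#, B, D#); A#3 is not a chord tone.
It is approached by leap down from D#4 and left by step up to B3.
Leap in, step out — an appoggiatura.
The harmony at that moment is D# minor triad (D#, F#, A#); G#4 is not a chord tone.
It is approached by step up from F#4 and left by step up to A#4.
Step in, step out in the same direction — a passing tone.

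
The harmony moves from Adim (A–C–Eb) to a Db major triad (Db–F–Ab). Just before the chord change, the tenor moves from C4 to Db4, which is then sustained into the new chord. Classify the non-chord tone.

Db4 is an anticipation.

The harmony at that moment is A diminished triad (A, C, Eb); Db4 is not a chord tone.
It is approached by step up from C4 and then sustained as the same pitch into the next harmony.
Arriving early and becoming a chord tone when the harmony changes — an anticipation.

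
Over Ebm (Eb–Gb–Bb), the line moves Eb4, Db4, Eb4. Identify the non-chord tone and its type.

Db4 is a neighbor tone.

The harmony at that moment is Eb minor triad (Eb, Gb, Bb); Db4 is not a chord tone.
It is approached by step down from Eb4 and left by step up to Eb4.
Step away and step back to the same note — a neighbor tone (lower neighbor).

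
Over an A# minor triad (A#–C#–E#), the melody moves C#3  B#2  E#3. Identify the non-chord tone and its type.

B#2 is an escape tone.

The harmony at that moment is A# minor triad (A#, C#, E#); B#2 is not a chord tone.
It is approached by step down from C#3 and left by leap up to E#3.
Step in, leap out — an escape tone.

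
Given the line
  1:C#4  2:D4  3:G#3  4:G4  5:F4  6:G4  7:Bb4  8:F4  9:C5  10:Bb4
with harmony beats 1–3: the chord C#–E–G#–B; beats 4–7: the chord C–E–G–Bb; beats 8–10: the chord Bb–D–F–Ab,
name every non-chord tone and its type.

The harmony at that moment is C# minor seventh chord (C#, E, G#, B); D4 is not a chord tone.
It is approached by step up from C#4 and left by leap down to G#3.
Step in, leap out — an escape tone.
The harmony at that moment is C dominant seventh chord (C, E, G, Bb); F4 is not a chord tone.
It is approached by step down from G4 and left by step up to G4.
Step away and step back to the same note — a neighbor tone (lower neighbor).
The harmony at that moment is Bb dominant seventh chord (Bb, D, F, Ab); C5 is not a chord tone.
It is approached by leap up from F4 and left by step down to Bb4.
Leap in, step out — an appoggiatura.

D4 (beat 2) — escape tone; F4 (beat 5) — neighbor tone; C5 (beat 9) — appoggiatura.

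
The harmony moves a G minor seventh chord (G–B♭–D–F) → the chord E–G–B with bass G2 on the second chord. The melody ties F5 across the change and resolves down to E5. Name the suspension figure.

At the second chord the bass is G2. The suspended F5 lies a seventh above the bass; after resolving down by step to E5, the interval above the bass becomes a sixth.
Suspension figures are named by those two intervals: 7–6.

7–6 suspension.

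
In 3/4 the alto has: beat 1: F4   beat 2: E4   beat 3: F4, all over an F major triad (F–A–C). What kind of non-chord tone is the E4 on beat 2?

Lower neighbor tone.

The harmony at that moment is F major triad (F, A, C); E4 is not a chord tone.
It is approached by step down from F4 and left by step up to F4.
Step away and step back to the same note — a neighbor tone (lower neighbor).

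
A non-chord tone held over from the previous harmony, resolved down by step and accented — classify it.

Suspension.

Approach: by preparation — the pitch is first a chord tone, then held (tied or repeated) while the harmony changes under it. Departure: down by step. Metric position: strong.
A prepared dissonance that resolves downward by step — a suspension. (The same figure resolving upward would be a retardation.)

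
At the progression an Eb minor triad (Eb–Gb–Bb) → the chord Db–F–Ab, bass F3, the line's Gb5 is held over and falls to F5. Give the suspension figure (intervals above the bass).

At the second chord the bass is F3. The suspended Gb5 lies a ninth above the bass; after resolving down by step to F5, the interval above the bass becomes an octave.
Suspension figures are named by those two intervals: 9–8.

9–8 suspension.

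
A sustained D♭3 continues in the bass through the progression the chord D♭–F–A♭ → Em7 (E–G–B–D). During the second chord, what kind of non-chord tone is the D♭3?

The harmony at that moment is E minor seventh chord (E, G, B, D); D♭3 is not a chord tone.
It is held over (the same pitch as the preceding D♭3) and then sustained as the same pitch into the next harmony.
Sustained through a change of harmony — a pedal tone.

Pedal tone (pedal point).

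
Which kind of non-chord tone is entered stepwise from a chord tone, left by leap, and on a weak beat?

Approach: by step. Departure: by leap. Metric position: weak.
Step in, leap out, from a weak position — an escape tone (échappée). (It is the mirror image of the appoggiatura, which leaps in and steps out on a strong beat.)

Escape tone.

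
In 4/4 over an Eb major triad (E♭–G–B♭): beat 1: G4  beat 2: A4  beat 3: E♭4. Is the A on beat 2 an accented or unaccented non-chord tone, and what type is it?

The harmony at that moment is E♭ major triad (E♭, G, B♭); A4 is not a chord tone.
It is approached by step up from G4 and left by leap down to E♭4.
Step in, leap out — an escape tone.
It falls on a weak beat, so it is unaccented.

Unaccented escape tone.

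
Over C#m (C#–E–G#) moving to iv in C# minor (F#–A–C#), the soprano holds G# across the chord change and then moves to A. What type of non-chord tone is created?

The harmony at that moment is F# minor triad (F#, A, C#); G# is not a chord tone.
It is held over (the same pitch as the preceding G#) and left by step up to A.
Held over from the previous chord and resolving up by step — a retardation.

G# is a retardation.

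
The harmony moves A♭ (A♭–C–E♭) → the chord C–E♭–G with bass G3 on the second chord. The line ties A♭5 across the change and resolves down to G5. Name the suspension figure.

9–8 suspension.

At the second chord the bass is G3. The suspended A♭5 lies a ninth above the bass; after resolving down by step to G5, the interval above the bass becomes an octave.
Suspension figures are named by those two intervals: 9–8.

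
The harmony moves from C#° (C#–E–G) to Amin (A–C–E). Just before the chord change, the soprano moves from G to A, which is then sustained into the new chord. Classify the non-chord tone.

The harmony at that moment is C# diminished triad (C#, E, G); A is not a chord tone.
It is approached by step up from G and then sustained as the same pitch into the next harmony.
Arriving early and becoming a chord tone when the harmony changes — an anticipation.

A is an anticipation.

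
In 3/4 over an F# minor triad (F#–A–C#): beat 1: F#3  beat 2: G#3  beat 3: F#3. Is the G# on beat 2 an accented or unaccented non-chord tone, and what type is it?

The harmony at that moment is F# minor triad (F#, A, C#); G#3 is not a chord tone.
It is approached by step up from F#3 and left by step down to F#3.
Step away and step back to the same note — a neighbor tone (upper neighbor).
It falls on a weak beat, so it is unaccented.

Unaccented neighbor tone.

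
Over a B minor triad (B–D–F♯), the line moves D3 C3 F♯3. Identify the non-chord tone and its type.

The harmony at that moment is B minor triad (B, D, F♯); C3 is not a chord tone.
It is approached by step down from D3 and left by leap up to F♯3.
Step in, leap out — an escape tone.

C3 is an escape tone.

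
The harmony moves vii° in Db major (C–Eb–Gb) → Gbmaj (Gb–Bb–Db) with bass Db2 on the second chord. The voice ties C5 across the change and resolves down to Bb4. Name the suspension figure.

At the second chord the bass is Db2. The suspended C5 lies a seventh above the bass; after resolving down by step to Bb4, the interval above the bass becomes a sixth.
Suspension figures are named by those two intervals: 7–6.

7–6 suspension.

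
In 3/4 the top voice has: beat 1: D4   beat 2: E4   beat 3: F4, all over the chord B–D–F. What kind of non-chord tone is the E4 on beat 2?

Passing tone.

The harmony at that moment is B diminished triad (B, D, F); E4 is not a chord tone.
It is approached by step up from D4 and left by step up to F4.
Step in, step out in the same direction — a passing tone.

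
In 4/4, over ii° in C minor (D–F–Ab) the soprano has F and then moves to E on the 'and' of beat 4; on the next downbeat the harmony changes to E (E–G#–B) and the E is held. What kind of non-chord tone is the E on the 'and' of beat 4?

Anticipation.

The harmony at that moment is D diminished triad (D, F, Ab); E is not a chord tone.
It is approached by step down from F and then sustained as the same pitch into the next harmony.
Arriving early and becoming a chord tone when the harmony changes — an anticipation.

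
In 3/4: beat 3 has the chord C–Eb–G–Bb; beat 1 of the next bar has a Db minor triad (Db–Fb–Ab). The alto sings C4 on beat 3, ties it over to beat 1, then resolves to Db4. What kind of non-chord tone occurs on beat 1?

The harmony at that moment is Db minor triad (Db, Fb, Ab); C4 is not a chord tone.
It is held over (the same pitch as the preceding C4) and left by step up to Db4.
Held over from the previous chord and resolving up by step — a retardation.

Retardation.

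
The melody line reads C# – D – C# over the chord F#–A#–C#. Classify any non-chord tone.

The harmony at that moment is F# major triad (F#, A#, C#); D is not a chord tone.
It is approached by step up from C# and left by step down to C#.
Step away and step back to the same note — a neighbor tone (upper neighbor).

D is a neighbor tone.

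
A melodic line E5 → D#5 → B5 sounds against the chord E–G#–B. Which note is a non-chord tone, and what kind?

The harmony at that moment is E major triad (E, G#, B); D#5 is not a chord tone.
It is approached by step down from E5 and left by leap up to B5.
Step in, leap out — an escape tone.

D#5 is an escape tone.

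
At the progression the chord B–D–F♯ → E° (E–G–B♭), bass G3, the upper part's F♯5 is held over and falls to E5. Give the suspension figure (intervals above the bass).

At the second chord the bass is G3. The suspended F♯5 lies a seventh above the bass; after resolving down by step to E5, the interval above the bass becomes a sixth.
Suspension figures are named by those two intervals: 7–6.

7–6 suspension.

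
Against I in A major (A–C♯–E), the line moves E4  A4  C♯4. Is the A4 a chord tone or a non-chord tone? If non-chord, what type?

Chord tone (the root of A major triad).

A major triad contains A, C♯, E; A is the root, so it is a chord tone.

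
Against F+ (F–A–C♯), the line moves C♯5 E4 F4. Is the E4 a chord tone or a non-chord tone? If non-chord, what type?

The harmony at that moment is F augmented triad (F, A, C♯); E4 is not a chord tone.
It is approached by leap down from C♯5 and left by step up to F4.
Leap in, step out — an appoggiatura.

Non-chord tone — an appoggiatura.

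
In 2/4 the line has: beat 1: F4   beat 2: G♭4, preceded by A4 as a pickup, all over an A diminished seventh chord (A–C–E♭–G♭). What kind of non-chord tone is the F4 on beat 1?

Appoggiatura.

The harmony at that moment is A diminished seventh chord (A, C, E♭, G♭); F4 is not a chord tone.
It is approached by leap down from A4 and left by step up to G♭4.
Leap in, step out, metrically accented — an appoggiatura.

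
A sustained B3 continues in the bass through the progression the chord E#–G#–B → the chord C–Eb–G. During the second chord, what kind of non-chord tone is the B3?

The harmony at that moment is C minor triad (C, Eb, G); B3 is not a chord tone.
It is held over (the same pitch as the preceding B3) and then sustained as the same pitch into the next harmony.
Sustained through a change of harmony — a pedal tone.

Pedal tone (pedal point).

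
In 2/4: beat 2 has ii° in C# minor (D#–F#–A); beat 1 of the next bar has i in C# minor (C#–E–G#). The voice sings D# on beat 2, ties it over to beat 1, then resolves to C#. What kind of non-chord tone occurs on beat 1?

Suspension.

The harmony at that moment is C# minor triad (C#, E, G#); D# is not a chord tone.
It is held over (the same pitch as the preceding D#) and left by step down to C#.
Held over from the previous chord and resolving down by step — a suspension.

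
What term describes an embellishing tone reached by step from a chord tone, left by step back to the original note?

Approach: by step. Departure: by step in the opposite direction, back to the starting pitch.
Stepwise on both sides but reversing to return to the same chord tone — a neighbor tone. (Had it continued onward in the same direction it would be a passing tone instead.)

Neighbor tone.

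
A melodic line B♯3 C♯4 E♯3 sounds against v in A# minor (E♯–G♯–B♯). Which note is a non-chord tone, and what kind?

The harmony at that moment is E♯ minor triad (E♯, G♯, B♯); C♯4 is not a chord tone.
It is approached by step up from B♯3 and left by leap down to E♯3.
Step in, leap out — an escape tone.

C♯4 is an escape tone.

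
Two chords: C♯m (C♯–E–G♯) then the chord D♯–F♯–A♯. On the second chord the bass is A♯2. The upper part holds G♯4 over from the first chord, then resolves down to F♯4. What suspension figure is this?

At the second chord the bass is A♯2. The suspended G♯4 lies a seventh above the bass; after resolving down by step to F♯4, the interval above the bass becomes a sixth.
Suspension figures are named by those two intervals: 7–6.

7–6 suspension.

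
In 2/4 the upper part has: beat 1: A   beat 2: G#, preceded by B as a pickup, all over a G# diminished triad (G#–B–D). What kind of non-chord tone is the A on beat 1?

Passing tone.

The harmony at that moment is G# diminished triad (G#, B, D); A is not a chord tone.
It is approached by step down from B and left by step down to G#.
Step in, step out in the same direction — a passing tone.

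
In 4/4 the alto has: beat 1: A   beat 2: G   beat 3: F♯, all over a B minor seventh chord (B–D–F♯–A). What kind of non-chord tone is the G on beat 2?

The harmony at that moment is B minor seventh chord (B, D, F♯, A); G is not a chord tone.
It is approached by step down from A and left by step down to F♯.
Step in, step out in the same direction — a passing tone.

Passing tone.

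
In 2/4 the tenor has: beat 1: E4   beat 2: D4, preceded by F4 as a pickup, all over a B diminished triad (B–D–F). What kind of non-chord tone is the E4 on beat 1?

Passing tone.

The harmony at that moment is B diminished triad (B, D, F); E4 is not a chord tone.
It is approached by step down from F4 and left by step down to D4.
Step in, step out in the same direction — a passing tone.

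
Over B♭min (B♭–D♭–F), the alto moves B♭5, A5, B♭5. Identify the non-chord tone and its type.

The harmony at that moment is B♭ minor triad (B♭, D♭, F); A5 is not a chord tone.
It is approached by step down from B♭5 and left by step up to B♭5.
Step away and step back to the same note — a neighbor tone (lower neighbor).

A5 is a neighbor tone.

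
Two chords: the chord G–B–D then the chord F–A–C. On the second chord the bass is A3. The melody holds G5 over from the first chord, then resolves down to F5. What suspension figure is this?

At the second chord the bass is A3. The suspended G5 lies a seventh above the bass; after resolving down by step to F5, the interval above the bass becomes a sixth.
Suspension figures are named by those two intervals: 7–6.

7–6 suspension.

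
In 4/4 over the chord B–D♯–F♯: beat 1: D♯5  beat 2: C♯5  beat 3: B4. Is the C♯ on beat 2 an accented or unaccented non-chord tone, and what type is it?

Unaccented passing tone.

The harmony at that moment is B major triad (B, D♯, F♯); C♯5 is not a chord tone.
It is approached by step down from D♯5 and left by step down to B4.
Step in, step out in the same direction — a passing tone.
It falls on a weak beat, so it is unaccented.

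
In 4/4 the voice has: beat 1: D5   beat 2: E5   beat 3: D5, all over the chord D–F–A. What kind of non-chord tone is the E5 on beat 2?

The harmony at that moment is D minor triad (D, F, A); E5 is not a chord tone.
It is approached by step up from D5 and left by step down to D5.
Step away and step back to the same note — a neighbor tone (upper neighbor).

Upper neighbor tone.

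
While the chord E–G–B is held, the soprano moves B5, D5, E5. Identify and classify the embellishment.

D5 is an appoggiatura.

The harmony at that moment is E minor triad (E, G, B); D5 is not a chord tone.
It is approached by leap down from B5 and left by step up to E5.
Leap in, step out — an appoggiatura.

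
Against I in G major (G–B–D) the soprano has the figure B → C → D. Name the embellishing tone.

C is a passing tone.

The harmony at that moment is G major triad (G, B, D); C is not a chord tone.
It is approached by step up from B and left by step up to D.
Step in, step out in the same direction — a passing tone.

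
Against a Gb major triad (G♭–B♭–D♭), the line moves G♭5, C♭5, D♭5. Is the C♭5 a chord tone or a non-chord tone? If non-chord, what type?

The harmony at that moment is G♭ major triad (G♭, B♭, D♭); C♭5 is not a chord tone.
It is approached by leap down from G♭5 and left by step up to D♭5.
Leap in, step out — an appoggiatura.

Non-chord tone — an appoggiatura.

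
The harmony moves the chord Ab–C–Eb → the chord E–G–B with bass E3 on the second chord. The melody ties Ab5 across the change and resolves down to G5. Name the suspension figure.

At the second chord the bass is E3. The suspended Ab5 lies a fourth above the bass; after resolving down by step to G5, the interval above the bass becomes a third.
Suspension figures are named by those two intervals: 4–3.

4–3 suspension.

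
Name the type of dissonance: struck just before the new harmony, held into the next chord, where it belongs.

Anticipation.

Approach: ahead of the chord change (typically by step), so it is dissonant against the current harmony. Departure: none — the same pitch is restated or held and is a chord tone of the new harmony.
Dissonant first, consonant once the harmony catches up: the note simply arrives early — an anticipation. (The reverse timing, consonant first and dissonant after the change, would be a suspension or retardation.)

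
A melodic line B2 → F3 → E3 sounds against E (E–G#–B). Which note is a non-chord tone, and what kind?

The harmony at that moment is E major triad (E, G#, B); F3 is not a chord tone.
It is approached by leap up from B2 and left by step down to E3.
Leap in, step out — an appoggiatura.

F3 is an appoggiatura.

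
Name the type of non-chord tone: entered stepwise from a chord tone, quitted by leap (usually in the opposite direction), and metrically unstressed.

Escape tone.

Approach: by step. Departure: by leap. Metric position: weak.
Step in, leap out, from a weak position — an escape tone (échappée). (It is the mirror image of the appoggiatura, which leaps in and steps out on a strong beat.)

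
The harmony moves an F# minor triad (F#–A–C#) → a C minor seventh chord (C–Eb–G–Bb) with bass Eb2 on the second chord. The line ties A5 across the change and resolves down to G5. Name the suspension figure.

At the second chord the bass is Eb2. The suspended A5 lies a fourth above the bass; after resolving down by step to G5, the interval above the bass becomes a third.
Suspension figures are named by those two intervals: 4–3.

4–3 suspension.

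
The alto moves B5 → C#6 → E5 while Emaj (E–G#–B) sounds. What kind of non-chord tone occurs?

The harmony at that moment is E major triad (E, G#, B); C#6 is not a chord tone.
It is approached by step up from B5 and left by leap down to E5.
Step in, leap out — an escape tone.

C#6 is an escape tone.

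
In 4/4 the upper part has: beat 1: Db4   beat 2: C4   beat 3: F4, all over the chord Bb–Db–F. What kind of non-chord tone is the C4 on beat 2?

The harmony at that moment is Bb minor triad (Bb, Db, F); C4 is not a chord tone.
It is approached by step down from Db4 and left by leap up to F4.
Step in, leap out, on a weak beat — an escape tone.

Escape tone.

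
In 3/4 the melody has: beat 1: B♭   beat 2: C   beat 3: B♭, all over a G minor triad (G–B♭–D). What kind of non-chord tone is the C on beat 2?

Upper neighbor tone.

The harmony at that moment is G minor triad (G, B♭, D); C is not a chord tone.
It is approached by step up from B♭ and left by step down to B♭.
Step away and step back to the same note — a neighbor tone (upper neighbor).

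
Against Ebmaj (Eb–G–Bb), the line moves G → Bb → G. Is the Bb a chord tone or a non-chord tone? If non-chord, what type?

Chord tone (the fifth of Eb major triad).

Eb major triad contains Eb, G, Bb; Bb is the fifth, so it is a chord tone.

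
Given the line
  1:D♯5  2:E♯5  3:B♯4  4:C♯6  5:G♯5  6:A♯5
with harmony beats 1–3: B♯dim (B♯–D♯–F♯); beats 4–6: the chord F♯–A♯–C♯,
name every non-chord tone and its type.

E♯5 (beat 2) — escape tone; G♯5 (beat 5) — appoggiatura.

The harmony at that moment is B♯ diminished triad (B♯, D♯, F♯); E♯5 is not a chord tone.
It is approached by step up from D♯5 and left by leap down to B♯4.
Step in, leap out — an escape tone.
The harmony at that moment is F♯ major triad (F♯, A♯, C♯); G♯5 is not a chord tone.
It is approached by leap down from C♯6 and left by step up to A♯5.
Leap in, step out — an appoggiatura.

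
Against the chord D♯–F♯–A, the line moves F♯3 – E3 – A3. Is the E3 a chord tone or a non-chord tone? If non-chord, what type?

The harmony at that moment is D♯ diminished triad (D♯, F♯, A); E3 is not a chord tone.
It is approached by step down from F♯3 and left by leap up to A3.
Step in, leap out — an escape tone.

Non-chord tone — an escape tone.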